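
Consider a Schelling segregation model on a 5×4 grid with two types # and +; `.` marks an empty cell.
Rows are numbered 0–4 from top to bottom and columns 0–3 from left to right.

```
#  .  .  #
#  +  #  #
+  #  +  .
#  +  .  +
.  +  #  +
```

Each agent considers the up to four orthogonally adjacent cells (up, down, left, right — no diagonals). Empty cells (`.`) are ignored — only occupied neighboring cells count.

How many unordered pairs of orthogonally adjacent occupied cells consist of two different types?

Scan each occupied cell's neighbors to the right and below so each pair is counted once.
Row 0: #(0,0)–#(1,0)= #(0,3)–#(1,3)=  → 0/2 unlike.
Row 1: #(1,0)–+(1,1)≠ #(1,0)–+(2,0)≠ +(1,1)–#(1,2)≠ +(1,1)–#(2,1)≠ #(1,2)–#(1,3)= #(1,2)–+(2,2)≠  → 5/6 unlike.
Row 2: +(2,0)–#(2,1)≠ +(2,0)–#(3,0)≠ #(2,1)–+(2,2)≠ #(2,1)–+(3,1)≠  → 4/4 unlike.
Row 3: #(3,0)–+(3,1)≠ +(3,1)–+(4,1)= +(3,3)–+(4,3)=  → 1/3 unlike.
Row 4: +(4,1)–#(4,2)≠ #(4,2)–+(4,3)≠  → 2/2 unlike.
Total adjacent occupied pairs: 17; unlike-type pairs: 12.

12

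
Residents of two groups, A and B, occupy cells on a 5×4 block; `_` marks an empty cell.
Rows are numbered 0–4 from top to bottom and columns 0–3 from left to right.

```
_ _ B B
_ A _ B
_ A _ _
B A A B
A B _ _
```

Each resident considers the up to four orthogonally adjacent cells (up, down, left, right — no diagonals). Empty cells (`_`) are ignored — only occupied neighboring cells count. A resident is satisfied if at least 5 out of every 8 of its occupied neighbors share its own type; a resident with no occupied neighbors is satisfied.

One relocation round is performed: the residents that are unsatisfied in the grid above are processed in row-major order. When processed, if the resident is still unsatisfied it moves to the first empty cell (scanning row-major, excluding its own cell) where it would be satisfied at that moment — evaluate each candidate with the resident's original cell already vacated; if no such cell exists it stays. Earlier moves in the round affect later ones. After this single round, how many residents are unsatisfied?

1

Initially unsatisfied (in order): (3,0), (3,1), (3,2), (3,3), (4,0), (4,1).
  (3,0) → (0,0).
  (3,1): now satisfied by earlier moves; stays.
  (3,2) → (2,0).
  (3,3): now satisfied by earlier moves; stays.
  (4,0) → (1,0).
  (4,1) → (0,1).
Resulting grid:
B B B B
A A _ B
A A _ _
_ A _ B
_ _ _ _
Unsatisfied now: (0,0).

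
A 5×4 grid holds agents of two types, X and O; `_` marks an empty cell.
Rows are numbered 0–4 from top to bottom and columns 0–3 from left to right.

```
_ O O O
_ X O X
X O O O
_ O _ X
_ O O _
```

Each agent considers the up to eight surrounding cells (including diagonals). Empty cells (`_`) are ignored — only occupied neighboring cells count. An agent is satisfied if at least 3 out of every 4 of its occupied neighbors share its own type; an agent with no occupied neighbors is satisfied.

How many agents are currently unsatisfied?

11

Row 0: (0,1)O 2/3 ✗ · (0,2)O 3/5 ✗ · (0,3)O 2/3 ✗
Row 1: (1,1)X 1/6 ✗ · (1,2)O 6/8 ✓ · (1,3)X 0/5 ✗
Row 2: (2,0)X 1/3 ✗ · (2,1)O 3/5 ✗ · (2,2)O 4/7 ✗ · (2,3)O 2/4 ✗
Row 3: (3,1)O 4/5 ✓ · (3,3)X 0/3 ✗
Row 4: (4,1)O 2/2 ✓ · (4,2)O 2/3 ✗
Unsatisfied: (0,1), (0,2), (0,3), (1,1), (1,3), (2,0), (2,1), (2,2), (2,3), (3,3), (4,2) — 11 in total.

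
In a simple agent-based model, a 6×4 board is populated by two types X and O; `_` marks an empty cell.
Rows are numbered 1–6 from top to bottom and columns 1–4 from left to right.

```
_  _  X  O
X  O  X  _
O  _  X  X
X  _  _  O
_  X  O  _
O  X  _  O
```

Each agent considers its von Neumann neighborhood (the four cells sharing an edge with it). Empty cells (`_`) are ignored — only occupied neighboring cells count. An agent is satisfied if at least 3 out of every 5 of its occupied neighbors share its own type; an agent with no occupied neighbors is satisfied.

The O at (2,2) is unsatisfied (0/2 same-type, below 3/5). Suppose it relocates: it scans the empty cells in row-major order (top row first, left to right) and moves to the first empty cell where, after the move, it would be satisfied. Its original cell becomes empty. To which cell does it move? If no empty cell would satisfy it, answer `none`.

Vacating (2,2). Empty cells in order:
  (1,1): 0/1 same-type → still unsatisfied.
  (1,2): 0/1 same-type → still unsatisfied.
  (2,4): 1/3 same-type → still unsatisfied.
  (3,2): 1/2 same-type → still unsatisfied.
  (4,2): 0/2 same-type → still unsatisfied.
  (4,3): 2/3 same-type → satisfied — stop here.

(4,3)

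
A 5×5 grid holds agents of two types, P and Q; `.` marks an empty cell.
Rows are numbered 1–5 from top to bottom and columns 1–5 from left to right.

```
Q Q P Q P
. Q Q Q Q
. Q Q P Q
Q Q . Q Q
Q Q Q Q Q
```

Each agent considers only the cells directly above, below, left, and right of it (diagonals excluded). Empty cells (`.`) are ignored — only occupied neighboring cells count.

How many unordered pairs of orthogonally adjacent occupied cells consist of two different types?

Scan each occupied cell's neighbors to the right and below so each pair is counted once.
Row 1: Q(1,1)–Q(1,2)= Q(1,2)–P(1,3)≠ Q(1,2)–Q(2,2)= P(1,3)–Q(1,4)≠ P(1,3)–Q(2,3)≠ Q(1,4)–P(1,5)≠ Q(1,4)–Q(2,4)= P(1,5)–Q(2,5)≠  → 5/8 unlike.
Row 2: Q(2,2)–Q(2,3)= Q(2,2)–Q(3,2)= Q(2,3)–Q(2,4)= Q(2,3)–Q(3,3)= Q(2,4)–Q(2,5)= Q(2,4)–P(3,4)≠ Q(2,5)–Q(3,5)=  → 1/7 unlike.
Row 3: Q(3,2)–Q(3,3)= Q(3,2)–Q(4,2)= Q(3,3)–P(3,4)≠ P(3,4)–Q(3,5)≠ P(3,4)–Q(4,4)≠ Q(3,5)–Q(4,5)=  → 3/6 unlike.
Row 4: Q(4,1)–Q(4,2)= Q(4,1)–Q(5,1)= Q(4,2)–Q(5,2)= Q(4,4)–Q(4,5)= Q(4,4)–Q(5,4)= Q(4,5)–Q(5,5)=  → 0/6 unlike.
Row 5: Q(5,1)–Q(5,2)= Q(5,2)–Q(5,3)= Q(5,3)–Q(5,4)= Q(5,4)–Q(5,5)=  → 0/4 unlike.
Total adjacent occupied pairs: 31; unlike-type pairs: 9.

9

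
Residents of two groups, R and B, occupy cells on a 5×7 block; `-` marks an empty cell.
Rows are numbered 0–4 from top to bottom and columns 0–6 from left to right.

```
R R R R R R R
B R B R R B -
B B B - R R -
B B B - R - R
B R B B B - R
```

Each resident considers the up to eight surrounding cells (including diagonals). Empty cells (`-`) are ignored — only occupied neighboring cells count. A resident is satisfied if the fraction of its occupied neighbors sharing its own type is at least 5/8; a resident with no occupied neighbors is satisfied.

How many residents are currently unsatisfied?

9

Row 0: (0,0)R 2/3 satisfied · (0,1)R 3/5 not · (0,2)R 4/5 satisfied · (0,3)R 4/5 satisfied · (0,4)R 4/5 satisfied · (0,5)R 3/4 satisfied · (0,6)R 1/2 not
Row 1: (1,0)B 2/5 not · (1,1)R 3/8 not · (1,2)B 2/7 not · (1,3)R 5/7 satisfied · (1,4)R 6/7 satisfied · (1,5)B 0/6 not
Row 2: (2,0)B 4/5 satisfied · (2,1)B 7/8 satisfied · (2,2)B 4/6 satisfied · (2,4)R 4/5 satisfied · (2,5)R 4/5 satisfied
Row 3: (3,0)B 4/5 satisfied · (3,1)B 7/8 satisfied · (3,2)B 5/6 satisfied · (3,4)R 2/4 not · (3,6)R 2/2 satisfied
Row 4: (4,0)B 2/3 satisfied · (4,1)R 0/5 not · (4,2)B 3/4 satisfied · (4,3)B 3/4 satisfied · (4,4)B 1/2 not · (4,6)R 1/1 satisfied
Unsatisfied: (0,1), (0,6), (1,0), (1,1), (1,2), (1,5), (3,4), (4,1), (4,4) — 9 in total.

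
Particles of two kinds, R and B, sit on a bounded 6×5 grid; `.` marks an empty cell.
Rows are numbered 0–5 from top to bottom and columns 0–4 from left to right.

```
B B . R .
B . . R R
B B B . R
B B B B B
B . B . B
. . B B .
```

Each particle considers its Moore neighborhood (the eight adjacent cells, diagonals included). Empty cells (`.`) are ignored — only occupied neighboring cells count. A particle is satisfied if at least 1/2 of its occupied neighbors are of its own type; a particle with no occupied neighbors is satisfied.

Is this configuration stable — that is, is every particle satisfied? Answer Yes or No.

Row 0: (0,0)B 2/2 ✓ · (0,1)B 2/2 ✓ · (0,3)R 2/2 ✓
Row 1: (1,0)B 4/4 ✓ · (1,3)R 3/4 ✓ · (1,4)R 3/3 ✓
Row 2: (2,0)B 4/4 ✓ · (2,1)B 6/6 ✓ · (2,2)B 4/5 ✓ · (2,4)R 2/4 ✓
Row 3: (3,0)B 4/4 ✓ · (3,1)B 7/7 ✓ · (3,2)B 5/5 ✓ · (3,3)B 5/6 ✓ · (3,4)B 2/3 ✓
Row 4: (4,0)B 2/2 ✓ · (4,2)B 5/5 ✓ · (4,4)B 3/3 ✓
Row 5: (5,2)B 2/2 ✓ · (5,3)B 3/3 ✓
All meet the threshold, so the configuration is stable.

Yes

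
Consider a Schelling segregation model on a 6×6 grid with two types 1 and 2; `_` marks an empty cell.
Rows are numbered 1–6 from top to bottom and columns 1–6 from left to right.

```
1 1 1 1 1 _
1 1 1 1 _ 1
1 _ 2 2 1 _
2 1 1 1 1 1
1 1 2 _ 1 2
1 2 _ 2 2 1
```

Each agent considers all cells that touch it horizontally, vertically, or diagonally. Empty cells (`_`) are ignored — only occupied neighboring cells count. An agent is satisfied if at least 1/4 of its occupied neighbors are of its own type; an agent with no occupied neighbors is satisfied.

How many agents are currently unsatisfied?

(1,1)1 3/3 ✓
(1,2)1 5/5 ✓
(1,3)1 5/5 ✓
(1,4)1 4/4 ✓
(1,5)1 3/3 ✓
(2,1)1 4/4 ✓
(2,2)1 6/7 ✓
(2,3)1 5/7 ✓
(2,4)1 5/7 ✓
(2,6)1 2/2 ✓
(3,1)1 3/4 ✓
(3,3)2 1/7 ✗
(3,4)2 1/7 ✗
(3,5)1 5/6 ✓
(4,1)2 0/4 ✗
(4,2)1 4/7 ✓
(4,3)1 3/6 ✓
(4,4)1 4/7 ✓
(4,5)1 4/6 ✓
(4,6)1 3/4 ✓
(5,1)1 3/5 ✓
(5,2)1 4/7 ✓
(5,3)2 2/6 ✓
(5,5)1 4/7 ✓
(5,6)2 1/5 ✗
(6,1)1 2/3 ✓
(6,2)2 1/4 ✓
(6,4)2 2/3 ✓
(6,5)2 2/4 ✓
(6,6)1 1/3 ✓
Unsatisfied: (3,3), (3,4), (4,1), (5,6) — 4 in total.

4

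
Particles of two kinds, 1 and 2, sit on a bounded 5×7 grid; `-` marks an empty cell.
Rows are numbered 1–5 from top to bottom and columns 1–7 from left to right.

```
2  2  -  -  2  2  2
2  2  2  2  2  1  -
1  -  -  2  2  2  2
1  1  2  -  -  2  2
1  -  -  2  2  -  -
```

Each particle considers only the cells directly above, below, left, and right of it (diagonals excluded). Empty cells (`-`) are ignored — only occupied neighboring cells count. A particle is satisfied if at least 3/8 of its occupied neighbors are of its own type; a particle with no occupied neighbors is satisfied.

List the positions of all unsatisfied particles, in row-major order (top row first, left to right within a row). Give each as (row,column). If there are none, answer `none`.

(1,1)2 2/2 satisfied
(1,2)2 2/2 satisfied
(1,5)2 2/2 satisfied
(1,6)2 2/3 satisfied
(1,7)2 1/1 satisfied
(2,1)2 2/3 satisfied
(2,2)2 3/3 satisfied
(2,3)2 2/2 satisfied
(2,4)2 3/3 satisfied
(2,5)2 3/4 satisfied
(2,6)1 0/3 not
(3,1)1 1/2 satisfied
(3,4)2 2/2 satisfied
(3,5)2 3/3 satisfied
(3,6)2 3/4 satisfied
(3,7)2 2/2 satisfied
(4,1)1 3/3 satisfied
(4,2)1 1/2 satisfied
(4,3)2 0/1 not
(4,6)2 2/2 satisfied
(4,7)2 2/2 satisfied
(5,1)1 1/1 satisfied
(5,4)2 1/1 satisfied
(5,5)2 1/1 satisfied

(2,6), (4,3)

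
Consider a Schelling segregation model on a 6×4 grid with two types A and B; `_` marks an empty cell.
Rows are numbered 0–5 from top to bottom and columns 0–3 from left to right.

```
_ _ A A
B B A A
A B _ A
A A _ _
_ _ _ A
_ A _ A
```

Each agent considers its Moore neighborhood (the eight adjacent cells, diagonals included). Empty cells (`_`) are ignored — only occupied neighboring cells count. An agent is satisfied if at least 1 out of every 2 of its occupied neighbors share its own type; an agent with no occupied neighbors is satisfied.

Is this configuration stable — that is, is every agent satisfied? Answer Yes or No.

Row 0: (0,2)A 3/4 ✓ · (0,3)A 3/3 ✓
Row 1: (1,0)B 2/3 ✓ · (1,1)B 2/5 ✗ · (1,2)A 4/6 ✓ · (1,3)A 4/4 ✓
Row 2: (2,0)A 2/5 ✗ · (2,1)B 2/6 ✗ · (2,3)A 2/2 ✓
Row 3: (3,0)A 2/3 ✓ · (3,1)A 2/3 ✓
Row 4: (4,3)A 1/1 ✓
Row 5: (5,1)A 0/0 ✓ · (5,3)A 1/1 ✓
For instance (1,1) has only 2/5 same-type neighbors, below 1/2.

No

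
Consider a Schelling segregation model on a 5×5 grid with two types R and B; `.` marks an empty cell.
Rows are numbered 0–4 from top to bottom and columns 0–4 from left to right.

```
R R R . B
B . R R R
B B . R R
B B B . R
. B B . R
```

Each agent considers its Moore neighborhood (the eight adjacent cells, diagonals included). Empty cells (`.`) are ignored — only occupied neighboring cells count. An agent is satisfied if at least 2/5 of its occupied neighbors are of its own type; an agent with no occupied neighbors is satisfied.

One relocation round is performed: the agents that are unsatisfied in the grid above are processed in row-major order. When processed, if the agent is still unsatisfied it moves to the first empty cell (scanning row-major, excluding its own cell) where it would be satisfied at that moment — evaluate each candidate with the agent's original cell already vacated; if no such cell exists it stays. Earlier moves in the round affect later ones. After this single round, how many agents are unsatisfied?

Initially unsatisfied (in order): (0,4).
  (0,4) → (1,1).
Resulting grid:
R R R . .
B B R R R
B B . R R
B B B . R
. B B . R
Unsatisfied now: (0,0).

1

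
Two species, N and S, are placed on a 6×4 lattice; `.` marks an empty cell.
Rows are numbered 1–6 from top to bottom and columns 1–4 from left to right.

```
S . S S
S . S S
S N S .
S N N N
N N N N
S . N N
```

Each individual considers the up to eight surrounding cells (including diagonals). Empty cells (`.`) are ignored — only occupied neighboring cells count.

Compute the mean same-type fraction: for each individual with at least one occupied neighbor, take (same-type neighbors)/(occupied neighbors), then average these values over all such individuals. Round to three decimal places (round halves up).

(1,1)S 1/1
(1,3)S 3/3
(1,4)S 3/3
(2,1)S 2/3
(2,3)S 4/5
(2,4)S 4/4
(3,1)S 2/4
(3,2)N 2/7
(3,3)S 2/6
(4,1)S 1/5
(4,2)N 5/8
(4,3)N 6/7
(4,4)N 3/4
(5,1)N 2/4
(5,2)N 5/7
(5,3)N 7/7
(5,4)N 5/5
(6,1)S 0/2
(6,3)N 4/4
(6,4)N 3/3
Sum over 20 individuals: 1/1 + 3/3 + 3/3 + 2/3 + 4/5 + 4/4 + 2/4 + 2/7 + 2/6 + 1/5 + 5/8 + 6/7 + 3/4 + 2/4 + 5/7 + 7/7 + 5/5 + 0/2 + 4/4 + 3/3 = 797/56; mean = 797/56 ÷ 20 = 797/1120 = 0.711607… → 0.712.

0.712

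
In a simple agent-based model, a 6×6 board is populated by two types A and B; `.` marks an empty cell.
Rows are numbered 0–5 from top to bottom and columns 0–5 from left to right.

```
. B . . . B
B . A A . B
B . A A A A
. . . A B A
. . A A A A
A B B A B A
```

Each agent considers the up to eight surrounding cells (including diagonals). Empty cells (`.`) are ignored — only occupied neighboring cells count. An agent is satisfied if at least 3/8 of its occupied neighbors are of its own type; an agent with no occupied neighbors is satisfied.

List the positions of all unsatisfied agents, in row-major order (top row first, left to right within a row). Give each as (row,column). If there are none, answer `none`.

(0,1)B 1/2 ok
(0,5)B 1/1 ok
(1,0)B 2/2 ok
(1,2)A 3/4 ok
(1,3)A 4/4 ok
(1,5)B 1/3 unhappy
(2,0)B 1/1 ok
(2,2)A 4/4 ok
(2,3)A 5/6 ok
(2,4)A 5/7 ok
(2,5)A 2/4 ok
(3,3)A 6/7 ok
(3,4)B 0/8 unhappy
(3,5)A 4/5 ok
(4,2)A 3/5 ok
(4,3)A 4/7 ok
(4,4)A 6/8 ok
(4,5)A 3/5 ok
(5,0)A 0/1 unhappy
(5,1)B 1/3 unhappy
(5,2)B 1/4 unhappy
(5,3)A 3/5 ok
(5,4)B 0/5 unhappy
(5,5)A 2/3 ok

(1,5), (3,4), (5,0), (5,1), (5,2), (5,4)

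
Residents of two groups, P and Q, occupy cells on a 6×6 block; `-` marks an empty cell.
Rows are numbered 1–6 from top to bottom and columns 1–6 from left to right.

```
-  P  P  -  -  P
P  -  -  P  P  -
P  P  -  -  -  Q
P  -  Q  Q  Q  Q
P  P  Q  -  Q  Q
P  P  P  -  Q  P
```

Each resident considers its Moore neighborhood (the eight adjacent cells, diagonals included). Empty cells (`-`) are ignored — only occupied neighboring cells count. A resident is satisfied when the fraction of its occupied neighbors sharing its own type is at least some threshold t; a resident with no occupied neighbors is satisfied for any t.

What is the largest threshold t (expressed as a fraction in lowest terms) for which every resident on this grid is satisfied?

0/1

(1,2)P 2/2
(1,3)P 2/2
(1,6)P 1/1
(2,1)P 3/3
(2,4)P 2/2
(2,5)P 2/3
(3,1)P 3/3
(3,2)P 3/4
(3,6)Q 2/3
(4,1)P 4/4
(4,3)Q 2/4
(4,4)Q 4/4
(4,5)Q 5/5
(4,6)Q 4/4
(5,1)P 4/4
(5,2)P 5/7
(5,3)Q 2/5
(5,5)Q 5/6
(5,6)Q 4/5
(6,1)P 3/3
(6,2)P 4/5
(6,3)P 2/3
(6,5)Q 2/3
(6,6)P 0/3
The smallest same-type fraction is 0/3 at (6,6), which reduces to 0/1. Any threshold above that leaves this resident unsatisfied.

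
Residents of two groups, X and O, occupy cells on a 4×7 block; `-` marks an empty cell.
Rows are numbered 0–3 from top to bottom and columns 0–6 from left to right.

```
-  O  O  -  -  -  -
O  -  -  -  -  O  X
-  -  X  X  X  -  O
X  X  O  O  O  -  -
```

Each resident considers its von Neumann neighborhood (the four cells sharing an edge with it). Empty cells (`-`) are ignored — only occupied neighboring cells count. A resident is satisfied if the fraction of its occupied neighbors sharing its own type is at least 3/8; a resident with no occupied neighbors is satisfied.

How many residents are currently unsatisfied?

Row 0: (0,1)O 1/1 satisfied · (0,2)O 1/1 satisfied
Row 1: (1,0)O 0/0 satisfied · (1,5)O 0/1 not · (1,6)X 0/2 not
Row 2: (2,2)X 1/2 satisfied · (2,3)X 2/3 satisfied · (2,4)X 1/2 satisfied · (2,6)O 0/1 not
Row 3: (3,0)X 1/1 satisfied · (3,1)X 1/2 satisfied · (3,2)O 1/3 not · (3,3)O 2/3 satisfied · (3,4)O 1/2 satisfied
Unsatisfied: (1,5), (1,6), (2,6), (3,2) — 4 in total.

4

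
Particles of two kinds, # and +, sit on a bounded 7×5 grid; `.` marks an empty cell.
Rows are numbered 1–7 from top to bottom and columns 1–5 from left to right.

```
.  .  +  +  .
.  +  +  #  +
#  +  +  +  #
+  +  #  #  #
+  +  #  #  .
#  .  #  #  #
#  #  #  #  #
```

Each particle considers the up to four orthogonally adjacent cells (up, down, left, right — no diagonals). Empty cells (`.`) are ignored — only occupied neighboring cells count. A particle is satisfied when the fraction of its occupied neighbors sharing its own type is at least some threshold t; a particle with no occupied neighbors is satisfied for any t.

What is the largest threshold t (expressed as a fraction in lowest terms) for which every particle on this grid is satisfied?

Row 1: (1,3)+ 2/2 · (1,4)+ 1/2
Row 2: (2,2)+ 2/2 · (2,3)+ 3/4 · (2,4)# 0/4 · (2,5)+ 0/2
Row 3: (3,1)# 0/2 · (3,2)+ 3/4 · (3,3)+ 3/4 · (3,4)+ 1/4 · (3,5)# 1/3
Row 4: (4,1)+ 2/3 · (4,2)+ 3/4 · (4,3)# 2/4 · (4,4)# 3/4 · (4,5)# 2/2
Row 5: (5,1)+ 2/3 · (5,2)+ 2/3 · (5,3)# 3/4 · (5,4)# 3/3
Row 6: (6,1)# 1/2 · (6,3)# 3/3 · (6,4)# 4/4 · (6,5)# 2/2
Row 7: (7,1)# 2/2 · (7,2)# 2/2 · (7,3)# 3/3 · (7,4)# 3/3 · (7,5)# 2/2
The smallest same-type fraction is 0/4 at (2,4), which reduces to 0/1. Any threshold above that leaves this particle unsatisfied.

0/1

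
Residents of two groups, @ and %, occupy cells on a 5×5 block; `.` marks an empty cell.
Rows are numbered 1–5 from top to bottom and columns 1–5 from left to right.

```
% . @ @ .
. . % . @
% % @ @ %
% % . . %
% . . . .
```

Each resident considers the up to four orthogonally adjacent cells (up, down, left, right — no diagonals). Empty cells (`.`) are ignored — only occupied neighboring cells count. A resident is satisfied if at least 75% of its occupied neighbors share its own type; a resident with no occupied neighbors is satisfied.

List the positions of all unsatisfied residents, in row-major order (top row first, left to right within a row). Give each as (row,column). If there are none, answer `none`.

(1,3), (2,3), (2,5), (3,2), (3,3), (3,4), (3,5)

Row 1: (1,1)% 0/0 ok · (1,3)@ 1/2 unhappy · (1,4)@ 1/1 ok
Row 2: (2,3)% 0/2 unhappy · (2,5)@ 0/1 unhappy
Row 3: (3,1)% 2/2 ok · (3,2)% 2/3 unhappy · (3,3)@ 1/3 unhappy · (3,4)@ 1/2 unhappy · (3,5)% 1/3 unhappy
Row 4: (4,1)% 3/3 ok · (4,2)% 2/2 ok · (4,5)% 1/1 ok
Row 5: (5,1)% 1/1 ok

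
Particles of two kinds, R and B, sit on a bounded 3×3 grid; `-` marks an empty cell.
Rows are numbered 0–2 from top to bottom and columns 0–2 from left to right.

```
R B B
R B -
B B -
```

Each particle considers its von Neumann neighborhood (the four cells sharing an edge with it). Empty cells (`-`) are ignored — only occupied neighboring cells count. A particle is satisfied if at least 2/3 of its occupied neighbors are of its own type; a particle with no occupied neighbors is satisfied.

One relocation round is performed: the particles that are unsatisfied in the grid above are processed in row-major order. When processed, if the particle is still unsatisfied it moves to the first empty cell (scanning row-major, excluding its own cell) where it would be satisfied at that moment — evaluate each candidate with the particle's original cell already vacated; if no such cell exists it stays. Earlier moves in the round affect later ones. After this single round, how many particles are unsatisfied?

2

Initially unsatisfied (in order): (0,0), (1,0), (2,0).
  (0,0): no empty cell satisfies it; stays.
  (1,0): no empty cell satisfies it; stays.
  (2,0) → (1,2).
Resulting grid:
R B B
R B B
- B -
Unsatisfied now: (0,0), (1,0).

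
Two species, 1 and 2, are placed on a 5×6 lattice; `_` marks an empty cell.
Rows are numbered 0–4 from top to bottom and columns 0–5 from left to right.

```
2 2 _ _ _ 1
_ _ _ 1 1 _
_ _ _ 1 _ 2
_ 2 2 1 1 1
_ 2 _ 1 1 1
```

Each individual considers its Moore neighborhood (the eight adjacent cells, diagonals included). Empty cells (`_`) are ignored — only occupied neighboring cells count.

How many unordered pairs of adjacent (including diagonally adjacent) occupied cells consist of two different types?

6

Scan each occupied cell's neighbors to the right and below (and the two forward diagonals) so each pair is counted once.
Row 0: 2(0,0)–2(0,1)= 1(0,5)–1(1,4)=  → 0/2 unlike.
Row 1: 1(1,3)–1(1,4)= 1(1,3)–1(2,3)= 1(1,4)–2(2,5)≠ 1(1,4)–1(2,3)=  → 1/4 unlike.
Row 2: 1(2,3)–1(3,3)= 1(2,3)–1(3,4)= 1(2,3)–2(3,2)≠ 2(2,5)–1(3,5)≠ 2(2,5)–1(3,4)≠  → 3/5 unlike.
Row 3: 2(3,1)–2(3,2)= 2(3,1)–2(4,1)= 2(3,2)–1(3,3)≠ 2(3,2)–1(4,3)≠ 2(3,2)–2(4,1)= 1(3,3)–1(3,4)= 1(3,3)–1(4,3)= 1(3,3)–1(4,4)= 1(3,4)–1(3,5)= 1(3,4)–1(4,4)= 1(3,4)–1(4,5)= 1(3,4)–1(4,3)= 1(3,5)–1(4,5)= 1(3,5)–1(4,4)=  → 2/14 unlike.
Row 4: 1(4,3)–1(4,4)= 1(4,4)–1(4,5)=  → 0/2 unlike.
Total adjacent occupied pairs: 27; unlike-type pairs: 6.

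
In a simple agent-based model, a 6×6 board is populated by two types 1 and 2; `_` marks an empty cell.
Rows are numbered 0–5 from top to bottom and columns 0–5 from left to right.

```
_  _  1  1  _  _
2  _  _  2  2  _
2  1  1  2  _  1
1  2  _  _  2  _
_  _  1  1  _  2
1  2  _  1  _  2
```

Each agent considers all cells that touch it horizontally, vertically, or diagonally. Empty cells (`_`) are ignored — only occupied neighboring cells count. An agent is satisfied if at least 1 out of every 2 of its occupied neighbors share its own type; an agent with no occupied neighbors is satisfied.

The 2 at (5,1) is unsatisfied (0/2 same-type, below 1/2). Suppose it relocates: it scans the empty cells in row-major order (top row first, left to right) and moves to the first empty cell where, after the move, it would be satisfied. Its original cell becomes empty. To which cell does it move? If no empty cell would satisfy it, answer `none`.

(0,0)

Vacating (5,1). Empty cells in order:
  (0,0): 1/1 same-type → satisfied — stop here.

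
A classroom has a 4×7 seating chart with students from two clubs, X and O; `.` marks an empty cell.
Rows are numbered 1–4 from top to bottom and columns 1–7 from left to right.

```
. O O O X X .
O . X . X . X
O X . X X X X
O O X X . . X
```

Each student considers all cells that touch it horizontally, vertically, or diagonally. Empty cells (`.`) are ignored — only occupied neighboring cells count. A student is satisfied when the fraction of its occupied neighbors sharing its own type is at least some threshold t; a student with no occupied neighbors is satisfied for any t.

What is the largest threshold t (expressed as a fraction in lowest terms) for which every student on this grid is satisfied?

1/4

Row 1: (1,2)O 2/3 · (1,3)O 2/3 · (1,4)O 1/4 · (1,5)X 2/3 · (1,6)X 3/3
Row 2: (2,1)O 2/3 · (2,3)X 2/5 · (2,5)X 5/6 · (2,7)X 3/3
Row 3: (3,1)O 3/4 · (3,2)X 2/6 · (3,4)X 5/5 · (3,5)X 4/4 · (3,6)X 5/5 · (3,7)X 3/3
Row 4: (4,1)O 2/3 · (4,2)O 2/4 · (4,3)X 3/4 · (4,4)X 3/3 · (4,7)X 2/2
The smallest same-type fraction is 1/4 at (1,4), which reduces to 1/4. Any threshold above that leaves this student unsatisfied.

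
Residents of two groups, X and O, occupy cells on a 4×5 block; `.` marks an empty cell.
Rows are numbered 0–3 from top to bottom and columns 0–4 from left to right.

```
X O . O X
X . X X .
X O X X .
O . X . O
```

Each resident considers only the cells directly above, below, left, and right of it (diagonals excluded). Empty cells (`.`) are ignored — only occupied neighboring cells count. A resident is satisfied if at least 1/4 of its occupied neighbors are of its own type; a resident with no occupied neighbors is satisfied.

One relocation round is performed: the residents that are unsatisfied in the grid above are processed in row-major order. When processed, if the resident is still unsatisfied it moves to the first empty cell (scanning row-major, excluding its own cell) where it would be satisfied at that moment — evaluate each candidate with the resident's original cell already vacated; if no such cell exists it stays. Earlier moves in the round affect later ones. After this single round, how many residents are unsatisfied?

Initially unsatisfied (in order): (0,1), (0,3), (0,4), (2,1), (3,0).
  (0,1) → (0,2).
  (0,3): now satisfied by earlier moves; stays.
  (0,4) → (0,1).
  (2,1) → (0,4).
  (3,0) → (1,4).
Resulting grid:
X X O O O
X . X X O
X . X X .
. . X . O
All satisfied now.

0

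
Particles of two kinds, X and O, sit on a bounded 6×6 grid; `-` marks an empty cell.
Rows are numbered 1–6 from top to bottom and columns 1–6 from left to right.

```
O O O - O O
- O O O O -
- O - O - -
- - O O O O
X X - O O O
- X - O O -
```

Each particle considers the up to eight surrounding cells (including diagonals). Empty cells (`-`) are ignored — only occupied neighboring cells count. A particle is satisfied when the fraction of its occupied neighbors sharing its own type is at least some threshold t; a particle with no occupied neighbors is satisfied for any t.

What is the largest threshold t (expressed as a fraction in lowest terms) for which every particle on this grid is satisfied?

Row 1: (1,1)O 2/2 · (1,2)O 4/4 · (1,3)O 4/4 · (1,5)O 3/3 · (1,6)O 2/2
Row 2: (2,2)O 5/5 · (2,3)O 6/6 · (2,4)O 5/5 · (2,5)O 4/4
Row 3: (3,2)O 3/3 · (3,4)O 6/6
Row 4: (4,3)O 4/5 · (4,4)O 5/5 · (4,5)O 6/6 · (4,6)O 3/3
Row 5: (5,1)X 2/2 · (5,2)X 2/3 · (5,4)O 6/6 · (5,5)O 7/7 · (5,6)O 4/4
Row 6: (6,2)X 2/2 · (6,4)O 3/3 · (6,5)O 4/4
The smallest same-type fraction is 2/3 at (5,2), which reduces to 2/3. Any threshold above that leaves this particle unsatisfied.

2/3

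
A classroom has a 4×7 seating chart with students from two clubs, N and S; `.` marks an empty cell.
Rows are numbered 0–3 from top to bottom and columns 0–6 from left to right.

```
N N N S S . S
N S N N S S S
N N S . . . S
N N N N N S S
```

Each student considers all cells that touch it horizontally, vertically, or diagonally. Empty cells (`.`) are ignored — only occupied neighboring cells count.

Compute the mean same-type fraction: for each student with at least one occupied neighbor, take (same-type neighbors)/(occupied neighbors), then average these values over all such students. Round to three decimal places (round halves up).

Row 0: (0,0)N 2/3 · (0,1)N 4/5 · (0,2)N 3/5 · (0,3)S 2/5 · (0,4)S 3/4 · (0,6)S 2/2
Row 1: (1,0)N 4/5 · (1,1)S 1/8 · (1,2)N 4/7 · (1,3)N 2/6 · (1,4)S 3/4 · (1,5)S 5/5 · (1,6)S 3/3
Row 2: (2,0)N 4/5 · (2,1)N 6/8 · (2,2)S 1/7 · (2,6)S 4/4
Row 3: (3,0)N 3/3 · (3,1)N 4/5 · (3,2)N 3/4 · (3,3)N 2/3 · (3,4)N 1/2 · (3,5)S 2/3 · (3,6)S 2/2
Sum over 24 students: 2/3 + 4/5 + 3/5 + 2/5 + 3/4 + 2/2 + 4/5 + 1/8 + 4/7 + 2/6 + 3/4 + 5/5 + 3/3 + 4/5 + 6/8 + 1/7 + 4/4 + 3/3 + 4/5 + 3/4 + 2/3 + 1/2 + 2/3 + 2/2 = 14173/840; mean = 14173/840 ÷ 24 = 14173/20160 = 0.703025… → 0.703.

0.703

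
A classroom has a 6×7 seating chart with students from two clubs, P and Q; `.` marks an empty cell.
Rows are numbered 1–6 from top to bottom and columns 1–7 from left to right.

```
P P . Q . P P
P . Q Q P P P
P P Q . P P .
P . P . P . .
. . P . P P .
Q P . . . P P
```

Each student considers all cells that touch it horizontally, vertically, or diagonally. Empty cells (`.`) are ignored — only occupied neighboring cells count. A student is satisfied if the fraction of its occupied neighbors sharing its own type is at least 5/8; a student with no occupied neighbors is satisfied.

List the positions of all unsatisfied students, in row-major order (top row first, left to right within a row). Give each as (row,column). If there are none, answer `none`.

(1,1)P 2/2 satisfied
(1,2)P 2/3 satisfied
(1,4)Q 2/3 satisfied
(1,6)P 4/4 satisfied
(1,7)P 3/3 satisfied
(2,1)P 4/4 satisfied
(2,3)Q 3/5 not
(2,4)Q 3/5 not
(2,5)P 4/6 satisfied
(2,6)P 6/6 satisfied
(2,7)P 4/4 satisfied
(3,1)P 3/3 satisfied
(3,2)P 4/6 satisfied
(3,3)Q 2/4 not
(3,5)P 4/5 satisfied
(3,6)P 5/5 satisfied
(4,1)P 2/2 satisfied
(4,3)P 2/3 satisfied
(4,5)P 4/4 satisfied
(5,3)P 2/2 satisfied
(5,5)P 3/3 satisfied
(5,6)P 4/4 satisfied
(6,1)Q 0/1 not
(6,2)P 1/2 not
(6,6)P 3/3 satisfied
(6,7)P 2/2 satisfied

(2,3), (2,4), (3,3), (6,1), (6,2)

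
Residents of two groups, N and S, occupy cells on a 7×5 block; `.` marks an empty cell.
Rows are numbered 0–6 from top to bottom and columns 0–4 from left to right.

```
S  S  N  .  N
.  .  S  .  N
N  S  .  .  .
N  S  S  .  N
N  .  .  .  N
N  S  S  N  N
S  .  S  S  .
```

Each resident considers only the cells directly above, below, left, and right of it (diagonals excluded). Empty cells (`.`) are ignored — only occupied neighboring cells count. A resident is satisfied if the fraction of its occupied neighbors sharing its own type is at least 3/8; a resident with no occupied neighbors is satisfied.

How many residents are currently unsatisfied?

Row 0: (0,0)S 1/1 ✓ · (0,1)S 1/2 ✓ · (0,2)N 0/2 ✗ · (0,4)N 1/1 ✓
Row 1: (1,2)S 0/1 ✗ · (1,4)N 1/1 ✓
Row 2: (2,0)N 1/2 ✓ · (2,1)S 1/2 ✓
Row 3: (3,0)N 2/3 ✓ · (3,1)S 2/3 ✓ · (3,2)S 1/1 ✓ · (3,4)N 1/1 ✓
Row 4: (4,0)N 2/2 ✓ · (4,4)N 2/2 ✓
Row 5: (5,0)N 1/3 ✗ · (5,1)S 1/2 ✓ · (5,2)S 2/3 ✓ · (5,3)N 1/3 ✗ · (5,4)N 2/2 ✓
Row 6: (6,0)S 0/1 ✗ · (6,2)S 2/2 ✓ · (6,3)S 1/2 ✓
Unsatisfied: (0,2), (1,2), (5,0), (5,3), (6,0) — 5 in total.

5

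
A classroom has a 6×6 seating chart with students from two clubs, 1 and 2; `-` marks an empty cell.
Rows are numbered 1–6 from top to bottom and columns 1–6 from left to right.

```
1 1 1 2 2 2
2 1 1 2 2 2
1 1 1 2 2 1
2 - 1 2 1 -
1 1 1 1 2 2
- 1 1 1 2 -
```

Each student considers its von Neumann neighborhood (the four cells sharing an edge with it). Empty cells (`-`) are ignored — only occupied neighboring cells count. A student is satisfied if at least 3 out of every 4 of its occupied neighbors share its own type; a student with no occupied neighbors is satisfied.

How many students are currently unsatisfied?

17

Row 1: (1,1)1 1/2 not · (1,2)1 3/3 satisfied · (1,3)1 2/3 not · (1,4)2 2/3 not · (1,5)2 3/3 satisfied · (1,6)2 2/2 satisfied
Row 2: (2,1)2 0/3 not · (2,2)1 3/4 satisfied · (2,3)1 3/4 satisfied · (2,4)2 3/4 satisfied · (2,5)2 4/4 satisfied · (2,6)2 2/3 not
Row 3: (3,1)1 1/3 not · (3,2)1 3/3 satisfied · (3,3)1 3/4 satisfied · (3,4)2 3/4 satisfied · (3,5)2 2/4 not · (3,6)1 0/2 not
Row 4: (4,1)2 0/2 not · (4,3)1 2/3 not · (4,4)2 1/4 not · (4,5)1 0/3 not
Row 5: (5,1)1 1/2 not · (5,2)1 3/3 satisfied · (5,3)1 4/4 satisfied · (5,4)1 2/4 not · (5,5)2 2/4 not · (5,6)2 1/1 satisfied
Row 6: (6,2)1 2/2 satisfied · (6,3)1 3/3 satisfied · (6,4)1 2/3 not · (6,5)2 1/2 not
Unsatisfied: (1,1), (1,3), (1,4), (2,1), (2,6), (3,1), (3,5), (3,6), (4,1), (4,3), (4,4), (4,5), (5,1), (5,4), (5,5), (6,4), (6,5) — 17 in total.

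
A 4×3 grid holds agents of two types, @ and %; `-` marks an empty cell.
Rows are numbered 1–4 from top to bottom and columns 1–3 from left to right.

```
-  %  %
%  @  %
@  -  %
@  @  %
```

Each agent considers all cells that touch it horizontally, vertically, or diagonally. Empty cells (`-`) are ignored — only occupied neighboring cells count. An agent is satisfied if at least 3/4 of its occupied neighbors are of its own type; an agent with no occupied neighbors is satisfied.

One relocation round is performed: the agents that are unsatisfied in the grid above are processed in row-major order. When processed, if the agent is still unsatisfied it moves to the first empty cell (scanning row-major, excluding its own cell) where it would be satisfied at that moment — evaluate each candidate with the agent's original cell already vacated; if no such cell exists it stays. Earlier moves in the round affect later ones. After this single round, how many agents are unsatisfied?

Initially unsatisfied (in order): (1,3), (2,1), (2,2), (3,3), (4,2), (4,3).
  (1,3): no empty cell satisfies it; stays.
  (2,1): no empty cell satisfies it; stays.
  (2,2): no empty cell satisfies it; stays.
  (3,3): no empty cell satisfies it; stays.
  (4,2): no empty cell satisfies it; stays.
  (4,3): no empty cell satisfies it; stays.
Resulting grid:
- % %
% @ %
@ - %
@ @ %
Unsatisfied now: (1,3), (2,1), (2,2), (3,3), (4,2), (4,3).

6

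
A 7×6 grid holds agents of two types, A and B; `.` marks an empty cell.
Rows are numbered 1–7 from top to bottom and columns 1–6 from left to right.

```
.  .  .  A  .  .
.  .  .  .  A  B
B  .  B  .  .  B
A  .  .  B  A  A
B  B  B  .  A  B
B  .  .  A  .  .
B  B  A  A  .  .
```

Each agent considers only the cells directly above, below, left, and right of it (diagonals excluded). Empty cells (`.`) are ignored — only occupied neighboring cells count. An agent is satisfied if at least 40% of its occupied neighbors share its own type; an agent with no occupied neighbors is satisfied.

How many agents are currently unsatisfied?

6

(1,4)A 0/0 ok
(2,5)A 0/1 unhappy
(2,6)B 1/2 ok
(3,1)B 0/1 unhappy
(3,3)B 0/0 ok
(3,6)B 1/2 ok
(4,1)A 0/2 unhappy
(4,4)B 0/1 unhappy
(4,5)A 2/3 ok
(4,6)A 1/3 unhappy
(5,1)B 2/3 ok
(5,2)B 2/2 ok
(5,3)B 1/1 ok
(5,5)A 1/2 ok
(5,6)B 0/2 unhappy
(6,1)B 2/2 ok
(6,4)A 1/1 ok
(7,1)B 2/2 ok
(7,2)B 1/2 ok
(7,3)A 1/2 ok
(7,4)A 2/2 ok
Unsatisfied: (2,5), (3,1), (4,1), (4,4), (4,6), (5,6) — 6 in total.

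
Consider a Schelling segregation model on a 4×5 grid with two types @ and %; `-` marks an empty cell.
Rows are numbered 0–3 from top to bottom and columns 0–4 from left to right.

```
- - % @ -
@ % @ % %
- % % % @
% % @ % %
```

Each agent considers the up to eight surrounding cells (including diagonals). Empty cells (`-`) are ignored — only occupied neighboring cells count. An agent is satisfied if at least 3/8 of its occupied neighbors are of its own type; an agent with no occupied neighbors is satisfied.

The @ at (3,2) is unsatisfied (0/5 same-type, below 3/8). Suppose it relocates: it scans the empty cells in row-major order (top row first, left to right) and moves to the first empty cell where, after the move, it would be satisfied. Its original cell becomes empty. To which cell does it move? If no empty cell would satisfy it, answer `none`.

(0,0)

Vacating (3,2). Empty cells in order:
  (0,0): 1/2 same-type → satisfied — stop here.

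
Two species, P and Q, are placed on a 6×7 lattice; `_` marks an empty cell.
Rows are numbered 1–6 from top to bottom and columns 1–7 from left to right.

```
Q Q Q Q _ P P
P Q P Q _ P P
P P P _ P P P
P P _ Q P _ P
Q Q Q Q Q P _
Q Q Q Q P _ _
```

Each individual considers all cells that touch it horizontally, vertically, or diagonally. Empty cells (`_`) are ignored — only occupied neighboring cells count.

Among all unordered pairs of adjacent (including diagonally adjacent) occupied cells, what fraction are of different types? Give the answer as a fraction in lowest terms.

27/88

Scan each occupied cell's neighbors to the right and below (and the two forward diagonals) so each pair is counted once.
From row 1: 5 unlike of 18 pairs (running 5/18).
From row 2: 8 unlike of 18 pairs (running 13/36).
From row 3: 2 unlike of 15 pairs (running 15/51).
From row 4: 8 unlike of 14 pairs (running 23/65).
From row 5: 3 unlike of 19 pairs (running 26/84).
From row 6: 1 unlike of 4 pairs (running 27/88).
Total adjacent occupied pairs: 88; unlike-type pairs: 27.
27/88 is already in lowest terms.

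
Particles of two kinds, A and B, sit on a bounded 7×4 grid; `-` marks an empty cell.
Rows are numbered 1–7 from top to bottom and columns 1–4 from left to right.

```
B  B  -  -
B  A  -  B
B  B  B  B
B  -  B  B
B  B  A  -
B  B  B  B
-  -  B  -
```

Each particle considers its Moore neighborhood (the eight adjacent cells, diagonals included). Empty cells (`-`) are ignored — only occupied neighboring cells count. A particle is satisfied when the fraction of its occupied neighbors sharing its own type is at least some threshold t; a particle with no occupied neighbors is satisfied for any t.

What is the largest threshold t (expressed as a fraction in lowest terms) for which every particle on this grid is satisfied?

Row 1: (1,1)B 2/3 · (1,2)B 2/3
Row 2: (2,1)B 4/5 · (2,2)A 0/6 · (2,4)B 2/2
Row 3: (3,1)B 3/4 · (3,2)B 5/6 · (3,3)B 5/6 · (3,4)B 4/4
Row 4: (4,1)B 4/4 · (4,3)B 5/6 · (4,4)B 3/4
Row 5: (5,1)B 4/4 · (5,2)B 6/7 · (5,3)A 0/6
Row 6: (6,1)B 3/3 · (6,2)B 5/6 · (6,3)B 4/5 · (6,4)B 2/3
Row 7: (7,3)B 3/3
The smallest same-type fraction is 0/6 at (2,2), which reduces to 0/1. Any threshold above that leaves this particle unsatisfied.

0/1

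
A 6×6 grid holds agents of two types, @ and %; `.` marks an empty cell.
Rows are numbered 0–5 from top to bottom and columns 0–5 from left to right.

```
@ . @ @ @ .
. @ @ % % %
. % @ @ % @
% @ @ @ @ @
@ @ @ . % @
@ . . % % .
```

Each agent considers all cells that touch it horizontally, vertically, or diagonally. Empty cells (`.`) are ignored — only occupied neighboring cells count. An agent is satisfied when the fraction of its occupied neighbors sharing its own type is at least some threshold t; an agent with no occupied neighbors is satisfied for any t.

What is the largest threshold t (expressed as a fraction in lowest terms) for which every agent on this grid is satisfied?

(0,0)@ 1/1
(0,2)@ 3/4
(0,3)@ 3/5
(0,4)@ 1/4
(1,1)@ 4/5
(1,2)@ 5/7
(1,3)% 2/8
(1,4)% 3/7
(1,5)% 2/4
(2,1)% 1/6
(2,2)@ 6/8
(2,3)@ 5/8
(2,4)% 3/8
(2,5)@ 2/5
(3,0)% 1/4
(3,1)@ 5/7
(3,2)@ 6/7
(3,3)@ 5/7
(3,4)@ 5/7
(3,5)@ 3/5
(4,0)@ 3/4
(4,1)@ 5/6
(4,2)@ 4/5
(4,4)% 2/6
(4,5)@ 2/4
(5,0)@ 2/2
(5,3)% 2/3
(5,4)% 2/3
The smallest same-type fraction is 1/6 at (2,1), which reduces to 1/6. Any threshold above that leaves this agent unsatisfied.

1/6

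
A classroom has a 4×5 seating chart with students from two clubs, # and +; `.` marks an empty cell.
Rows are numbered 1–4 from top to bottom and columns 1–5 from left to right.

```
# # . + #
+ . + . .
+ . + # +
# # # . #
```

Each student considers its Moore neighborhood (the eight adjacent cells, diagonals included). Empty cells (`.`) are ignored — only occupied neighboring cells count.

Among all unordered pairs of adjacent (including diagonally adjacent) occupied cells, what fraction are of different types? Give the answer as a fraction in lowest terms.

3/5

Scan each occupied cell's neighbors to the right and below (and the two forward diagonals) so each pair is counted once.
Row 1: #(1,1)–#(1,2)= #(1,1)–+(2,1)≠ #(1,2)–+(2,3)≠ #(1,2)–+(2,1)≠ +(1,4)–#(1,5)≠ +(1,4)–+(2,3)=  → 4/6 unlike.
Row 2: +(2,1)–+(3,1)= +(2,3)–+(3,3)= +(2,3)–#(3,4)≠  → 1/3 unlike.
Row 3: +(3,1)–#(4,1)≠ +(3,1)–#(4,2)≠ +(3,3)–#(3,4)≠ +(3,3)–#(4,3)≠ +(3,3)–#(4,2)≠ #(3,4)–+(3,5)≠ #(3,4)–#(4,5)= #(3,4)–#(4,3)= +(3,5)–#(4,5)≠  → 7/9 unlike.
Row 4: #(4,1)–#(4,2)= #(4,2)–#(4,3)=  → 0/2 unlike.
Total adjacent occupied pairs: 20; unlike-type pairs: 12.
12/20 reduces to 3/5.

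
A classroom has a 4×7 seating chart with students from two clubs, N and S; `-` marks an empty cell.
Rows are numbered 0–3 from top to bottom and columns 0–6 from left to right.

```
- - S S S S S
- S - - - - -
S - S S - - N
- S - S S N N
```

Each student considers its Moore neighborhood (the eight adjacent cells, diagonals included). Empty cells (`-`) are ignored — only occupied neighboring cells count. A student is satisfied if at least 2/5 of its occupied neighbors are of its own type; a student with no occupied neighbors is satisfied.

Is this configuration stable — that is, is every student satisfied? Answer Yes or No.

Row 0: (0,2)S 2/2 satisfied · (0,3)S 2/2 satisfied · (0,4)S 2/2 satisfied · (0,5)S 2/2 satisfied · (0,6)S 1/1 satisfied
Row 1: (1,1)S 3/3 satisfied
Row 2: (2,0)S 2/2 satisfied · (2,2)S 4/4 satisfied · (2,3)S 3/3 satisfied · (2,6)N 2/2 satisfied
Row 3: (3,1)S 2/2 satisfied · (3,3)S 3/3 satisfied · (3,4)S 2/3 satisfied · (3,5)N 2/3 satisfied · (3,6)N 2/2 satisfied
All meet the threshold, so the configuration is stable.

Yes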